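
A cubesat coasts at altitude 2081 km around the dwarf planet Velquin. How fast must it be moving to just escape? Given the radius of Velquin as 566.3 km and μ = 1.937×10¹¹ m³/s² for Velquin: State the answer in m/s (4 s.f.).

r = 566.3 + 2081 = 2647.3 km = 2.6473×10⁶ m.
Escape speed v_esc = √(2μ/r) = √(2 × 1.937×10¹¹ / 2.647×10⁶) = √(1.463×10⁵) = 382.5 m/s.

v_esc ≈ 382.5 m/s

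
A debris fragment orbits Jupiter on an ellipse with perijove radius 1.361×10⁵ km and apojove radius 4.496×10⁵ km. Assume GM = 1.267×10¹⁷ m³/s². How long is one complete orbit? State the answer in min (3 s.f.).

Semi-major axis a = (r_p + r_a)/2 = (1.3610×10⁵ + 4.4960×10⁵)/2 = 2.9285×10⁵ km = 2.928×10⁸ m.
By Kepler's third law T = 2π√(a³/μ) = 2π × 1.408×10⁴ = 8.846×10⁴ s.
= 1474 min.

T ≈ 1470 min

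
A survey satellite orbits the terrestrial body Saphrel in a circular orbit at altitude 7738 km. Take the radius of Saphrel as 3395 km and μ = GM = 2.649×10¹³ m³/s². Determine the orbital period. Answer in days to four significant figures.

T ≈ 0.5249 days

r = 3395 + 7738 = 11133 km = 1.1133×10⁷ m.
Kepler's third law: T = 2π√(r³/μ) = 2π√((1.113×10⁷)³ / 2.649×10¹³).
r³/μ = 5.209×10⁷ s², so T = 2π × 7.217×10³ = 4.535×10⁴ s.
Converting: 4.535×10⁴ s ÷ 86400 = 0.5249 days.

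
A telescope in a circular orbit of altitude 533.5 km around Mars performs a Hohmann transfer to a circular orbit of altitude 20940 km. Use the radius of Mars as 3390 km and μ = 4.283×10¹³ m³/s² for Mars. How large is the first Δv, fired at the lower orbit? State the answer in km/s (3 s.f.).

Δv ≈ 1.03 km/s

r₁ = 3390 + 533.5 = 3923.5 km = 3.9235×10⁶ m.
r₂ = 3390 + 20940 = 24330 km = 2.4330×10⁷ m.
Transfer ellipse a_t = (r₁ + r₂)/2 = 1.413×10⁷ m.
At r₁: circular v_c1 = √(μ/r₁) = 3304 m/s; transfer-periapsis v_p = √[μ(2/r₁ − 1/a_t)] = 4336 m/s.
Δv₁ = v_p − v_c1 = 1032 m/s.
= 1.032 km/s.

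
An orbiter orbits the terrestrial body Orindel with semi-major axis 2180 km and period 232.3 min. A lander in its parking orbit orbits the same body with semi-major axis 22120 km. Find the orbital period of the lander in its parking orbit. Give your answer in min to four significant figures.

T₂ ≈ 7508 min

Kepler's third law: T² ∝ a³, so T₂ = T₁ (a₂/a₁)^(3/2).
a₂/a₁ = 10.15, (a₂/a₁)^(3/2) = 32.32.
T₂ = 232.3 × 32.32 = 7508 min.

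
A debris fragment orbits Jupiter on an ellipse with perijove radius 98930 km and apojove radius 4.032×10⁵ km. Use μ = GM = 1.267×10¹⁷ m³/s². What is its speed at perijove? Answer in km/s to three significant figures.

Semi-major axis a = (r_p + r_a)/2 = 2.5106×10⁵ km = 2.511×10⁸ m.
Vis-viva: v² = μ(2/r − 1/a) = 1.267×10¹⁷ × (2.022×10⁻⁸ − 3.983×10⁻⁹) = 2.057×10⁹ m²/s².
v = 45350 m/s = 45.35 km/s.

v ≈ 45.4 km/s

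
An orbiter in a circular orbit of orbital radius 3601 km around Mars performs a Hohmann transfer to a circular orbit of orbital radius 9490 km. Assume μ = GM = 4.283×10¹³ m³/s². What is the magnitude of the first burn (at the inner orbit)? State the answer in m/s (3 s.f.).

r₁ = 3601 km = 3.601×10⁶ m.
r₂ = 9490 km = 9.490×10⁶ m.
Transfer ellipse a_t = (r₁ + r₂)/2 = 6.546×10⁶ m.
At r₁: circular v_c1 = √(μ/r₁) = 3449 m/s; transfer-periapsis v_p = √[μ(2/r₁ − 1/a_t)] = 4153 m/s.
Δv₁ = v_p − v_c1 = 703.9 m/s.

Δv ≈ 704 m/s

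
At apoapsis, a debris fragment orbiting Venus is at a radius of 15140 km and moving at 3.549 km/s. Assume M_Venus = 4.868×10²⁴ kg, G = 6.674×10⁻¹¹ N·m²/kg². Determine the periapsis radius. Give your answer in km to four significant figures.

μ = GM = 6.674×10⁻¹¹ × 4.868×10²⁴ = 3.249×10¹⁴ m³/s².
r_a = 1.514×10⁷ m.
Specific energy ε = v²/2 − μ/r = -1.516×10⁷ J/kg, so a = −μ/(2ε) = 1.071×10⁷ m.
The apsides satisfy r_p + r_a = 2a, so the periapsis radius is 2a − r_a = 6.289×10⁶ m = 6288.8 km.

periapsis radius ≈ 6289 km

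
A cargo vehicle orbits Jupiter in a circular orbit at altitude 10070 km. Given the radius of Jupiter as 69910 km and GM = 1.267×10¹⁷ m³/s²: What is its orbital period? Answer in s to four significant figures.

T ≈ 12630 s

r = 69910 + 10070 = 79980 km = 7.9980×10⁷ m.
Kepler's third law: T = 2π√(r³/μ) = 2π√((7.998×10⁷)³ / 1.267×10¹⁷).
r³/μ = 4.038×10⁶ s², so T = 2π × 2.009×10³ = 1.263×10⁴ s.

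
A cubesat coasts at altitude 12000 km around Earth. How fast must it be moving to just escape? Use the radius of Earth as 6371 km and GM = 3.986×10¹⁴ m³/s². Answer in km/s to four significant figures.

r = 6371 + 12000 = 18371 km = 1.8371×10⁷ m.
Escape speed v_esc = √(2μ/r) = √(2 × 3.986×10¹⁴ / 1.837×10⁷) = √(4.339×10⁷) = 6587 m/s.
= 6.587 km/s.

v_esc ≈ 6.587 km/s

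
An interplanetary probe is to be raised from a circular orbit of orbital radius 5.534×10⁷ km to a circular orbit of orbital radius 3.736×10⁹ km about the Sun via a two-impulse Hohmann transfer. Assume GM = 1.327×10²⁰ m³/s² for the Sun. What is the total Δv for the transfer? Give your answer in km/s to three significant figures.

r₁ = 5.534×10⁷ km = 5.534×10¹⁰ m.
r₂ = 3.736×10⁹ km = 3.736×10¹² m.
Transfer ellipse a_t = (r₁ + r₂)/2 = 1.896×10¹² m.
At r₁: circular v_c1 = √(μ/r₁) = 48970 m/s; transfer-perihelion v_p = √[μ(2/r₁ − 1/a_t)] = 68740 m/s.
Δv₁ = v_p − v_c1 = 19780 m/s.
At r₂: circular v_c2 = √(μ/r₂) = 5960 m/s; transfer-aphelion v_a = √[μ(2/r₂ − 1/a_t)] = 1018 m/s.
Δv₂ = v_c2 − v_a = 4942 m/s.
Total Δv = Δv₁ + Δv₂ = 24720 m/s = 24.72 km/s.

Δv_total ≈ 24.7 km/s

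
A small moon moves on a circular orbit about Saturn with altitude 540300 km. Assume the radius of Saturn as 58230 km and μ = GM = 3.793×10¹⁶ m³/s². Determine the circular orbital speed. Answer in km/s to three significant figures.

r = 58230 + 540300 = 598530 km = 5.9853×10⁸ m.
For a circular orbit v = √(μ/r) = √(3.793×10¹⁶ / 5.985×10⁸) = √(6.337×10⁷) = 7961 m/s.
That is 7.961 km/s.

v ≈ 7.96 km/s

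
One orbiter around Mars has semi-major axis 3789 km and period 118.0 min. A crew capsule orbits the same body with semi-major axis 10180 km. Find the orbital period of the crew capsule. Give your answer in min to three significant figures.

T₂ ≈ 520 min

Kepler's third law: T² ∝ a³, so T₂ = T₁ (a₂/a₁)^(3/2).
a₂/a₁ = 2.687, (a₂/a₁)^(3/2) = 4.404.
T₂ = 118.0 × 4.404 = 519.7 min.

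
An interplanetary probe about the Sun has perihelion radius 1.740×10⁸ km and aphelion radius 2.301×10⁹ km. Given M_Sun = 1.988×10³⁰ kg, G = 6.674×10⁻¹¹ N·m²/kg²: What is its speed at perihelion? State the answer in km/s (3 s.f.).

μ = GM = 6.674×10⁻¹¹ × 1.988×10³⁰ = 1.327×10²⁰ m³/s².
Semi-major axis a = (r_p + r_a)/2 = 1.2375×10⁹ km = 1.238×10¹² m.
Vis-viva: v² = μ(2/r − 1/a) = 1.327×10²⁰ × (1.149×10⁻¹¹ − 8.081×10⁻¹³) = 1.418×10⁹ m²/s².
v = 37650 m/s = 37.65 km/s.

v ≈ 37.7 km/s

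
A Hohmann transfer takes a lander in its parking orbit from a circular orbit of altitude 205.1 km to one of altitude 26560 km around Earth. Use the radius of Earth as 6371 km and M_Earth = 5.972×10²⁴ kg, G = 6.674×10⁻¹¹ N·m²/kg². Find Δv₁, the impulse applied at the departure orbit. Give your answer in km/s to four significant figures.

Δv ≈ 2.267 km/s

μ = GM = 6.674×10⁻¹¹ × 5.972×10²⁴ = 3.986×10¹⁴ m³/s².
r₁ = 6371 + 205.1 = 6576.1 km = 6.5761×10⁶ m.
r₂ = 6371 + 26560 = 32931 km = 3.2931×10⁷ m.
Transfer ellipse a_t = (r₁ + r₂)/2 = 1.975×10⁷ m.
At r₁: circular v_c1 = √(μ/r₁) = 7785 m/s; transfer-perigee v_p = √[μ(2/r₁ − 1/a_t)] = 10050 m/s.
Δv₁ = v_p − v_c1 = 2267 m/s.
= 2.267 km/s.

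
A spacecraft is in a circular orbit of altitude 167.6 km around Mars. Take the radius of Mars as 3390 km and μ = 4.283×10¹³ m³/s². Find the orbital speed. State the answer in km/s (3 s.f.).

r = 3390 + 167.6 = 3557.6 km = 3.5576×10⁶ m.
For a circular orbit v = √(μ/r) = √(4.283×10¹³ / 3.558×10⁶) = √(1.204×10⁷) = 3470 m/s.
That is 3.470 km/s.

v ≈ 3.47 km/s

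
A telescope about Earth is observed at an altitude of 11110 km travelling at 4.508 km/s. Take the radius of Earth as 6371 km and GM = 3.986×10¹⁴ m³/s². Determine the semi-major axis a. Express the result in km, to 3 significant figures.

r = 6371 + 11110 = 17481 km = 1.748×10⁷ m.
Specific orbital energy ε = v²/2 − μ/r = (4508)²/2 − 3.986×10¹⁴/1.748×10⁷ = -1.264×10⁷ J/kg.
Since ε = −μ/(2a), a = −μ/(2ε) = 1.577×10⁷ m = 15766 km.

a ≈ 15800 km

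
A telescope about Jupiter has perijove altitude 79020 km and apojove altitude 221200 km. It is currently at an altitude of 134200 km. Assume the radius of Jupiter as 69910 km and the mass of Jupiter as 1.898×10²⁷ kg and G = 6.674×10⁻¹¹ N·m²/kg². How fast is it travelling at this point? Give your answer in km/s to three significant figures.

μ = GM = 6.674×10⁻¹¹ × 1.898×10²⁷ = 1.267×10¹⁷ m³/s².
r_p = 69910 + 79020 = 148930 km = 1.4893×10⁸ m.
r_a = 69910 + 221200 = 291110 km = 2.9111×10⁸ m.
r = 69910 + 134200 = 2.0411×10⁵ km = 2.041×10⁸ m.
Semi-major axis a = (r_p + r_a)/2 = 2.2002×10⁵ km = 2.200×10⁸ m.
Vis-viva: v² = μ(2/r − 1/a) = 1.267×10¹⁷ × (9.799×10⁻⁹ − 4.545×10⁻⁹) = 6.655×10⁸ m²/s².
v = 25800 m/s = 25.80 km/s.

v ≈ 25.8 km/s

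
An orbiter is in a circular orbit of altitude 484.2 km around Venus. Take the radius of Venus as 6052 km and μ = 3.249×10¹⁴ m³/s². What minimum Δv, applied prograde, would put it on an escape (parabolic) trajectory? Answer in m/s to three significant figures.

Δv ≈ 2920 m/s

r = 6052 + 484.2 = 6536.2 km = 6.5362×10⁶ m.
Circular speed v_c = √(μ/r) = 7050 m/s.
Escape speed v_esc = √(2μ/r) = √2 × v_c = 9971 m/s.
Δv = v_esc − v_c = 2920 m/s.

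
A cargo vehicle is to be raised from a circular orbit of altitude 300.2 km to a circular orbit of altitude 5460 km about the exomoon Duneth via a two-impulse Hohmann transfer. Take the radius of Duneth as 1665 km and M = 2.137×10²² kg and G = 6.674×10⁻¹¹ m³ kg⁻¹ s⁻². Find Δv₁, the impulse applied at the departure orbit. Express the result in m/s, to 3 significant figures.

Δv ≈ 215 m/s

μ = GM = 6.674×10⁻¹¹ × 2.137×10²² = 1.426×10¹² m³/s².
r₁ = 1665 + 300.2 = 1965.2 km = 1.9652×10⁶ m.
r₂ = 1665 + 5460 = 7125.0 km = 7.1250×10⁶ m.
Transfer ellipse a_t = (r₁ + r₂)/2 = 4.545×10⁶ m.
At r₁: circular v_c1 = √(μ/r₁) = 851.9 m/s; transfer-periapsis v_p = √[μ(2/r₁ − 1/a_t)] = 1067 m/s.
Δv₁ = v_p − v_c1 = 214.7 m/s.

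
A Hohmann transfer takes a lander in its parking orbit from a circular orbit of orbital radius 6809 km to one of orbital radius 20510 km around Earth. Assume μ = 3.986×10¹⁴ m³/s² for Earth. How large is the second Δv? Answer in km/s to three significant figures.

Δv ≈ 1.30 km/s

r₁ = 6809 km = 6.809×10⁶ m.
r₂ = 20510 km = 2.051×10⁷ m.
Transfer ellipse a_t = (r₁ + r₂)/2 = 1.366×10⁷ m.
At r₁: circular v_c1 = √(μ/r₁) = 7651 m/s; transfer-perigee v_p = √[μ(2/r₁ − 1/a_t)] = 9375 m/s.
At r₂: circular v_c2 = √(μ/r₂) = 4408 m/s; transfer-apogee v_a = √[μ(2/r₂ − 1/a_t)] = 3113 m/s.
Δv₂ = v_c2 − v_a = 1296 m/s.
= 1.296 km/s.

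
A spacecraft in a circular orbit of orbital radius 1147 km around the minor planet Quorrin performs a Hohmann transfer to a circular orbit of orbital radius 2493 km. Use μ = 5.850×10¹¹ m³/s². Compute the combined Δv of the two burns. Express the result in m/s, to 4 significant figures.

Δv_total ≈ 221.5 m/s

r₁ = 1147 km = 1.147×10⁶ m.
r₂ = 2493 km = 2.493×10⁶ m.
Transfer ellipse a_t = (r₁ + r₂)/2 = 1.820×10⁶ m.
At r₁: circular v_c1 = √(μ/r₁) = 714.2 m/s; transfer-periapsis v_p = √[μ(2/r₁ − 1/a_t)] = 835.8 m/s.
Δv₁ = v_p − v_c1 = 121.7 m/s.
At r₂: circular v_c2 = √(μ/r₂) = 484.4 m/s; transfer-apoapsis v_a = √[μ(2/r₂ − 1/a_t)] = 384.6 m/s.
Δv₂ = v_c2 − v_a = 99.86 m/s.
Total Δv = Δv₁ + Δv₂ = 221.5 m/s.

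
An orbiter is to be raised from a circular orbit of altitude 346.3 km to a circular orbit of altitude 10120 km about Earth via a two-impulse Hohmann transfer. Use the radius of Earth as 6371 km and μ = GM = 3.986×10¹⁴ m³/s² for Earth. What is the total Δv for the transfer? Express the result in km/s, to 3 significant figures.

Δv_total ≈ 2.66 km/s

r₁ = 6371 + 346.3 = 6717.3 km = 6.7173×10⁶ m.
r₂ = 6371 + 10120 = 16491 km = 1.6491×10⁷ m.
Transfer ellipse a_t = (r₁ + r₂)/2 = 1.160×10⁷ m.
At r₁: circular v_c1 = √(μ/r₁) = 7703 m/s; transfer-perigee v_p = √[μ(2/r₁ − 1/a_t)] = 9183 m/s.
Δv₁ = v_p − v_c1 = 1480 m/s.
At r₂: circular v_c2 = √(μ/r₂) = 4916 m/s; transfer-apogee v_a = √[μ(2/r₂ − 1/a_t)] = 3741 m/s.
Δv₂ = v_c2 − v_a = 1176 m/s.
Total Δv = Δv₁ + Δv₂ = 2656 m/s = 2.656 km/s.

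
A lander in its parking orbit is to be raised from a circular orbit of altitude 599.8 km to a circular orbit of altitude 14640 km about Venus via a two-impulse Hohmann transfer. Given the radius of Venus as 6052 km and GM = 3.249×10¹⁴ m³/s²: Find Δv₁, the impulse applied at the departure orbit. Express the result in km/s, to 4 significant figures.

Δv ≈ 1.609 km/s

r₁ = 6052 + 599.8 = 6651.8 km = 6.6518×10⁶ m.
r₂ = 6052 + 14640 = 20692 km = 2.0692×10⁷ m.
Transfer ellipse a_t = (r₁ + r₂)/2 = 1.367×10⁷ m.
At r₁: circular v_c1 = √(μ/r₁) = 6989 m/s; transfer-periapsis v_p = √[μ(2/r₁ − 1/a_t)] = 8598 m/s.
Δv₁ = v_p − v_c1 = 1609 m/s.
= 1.609 km/s.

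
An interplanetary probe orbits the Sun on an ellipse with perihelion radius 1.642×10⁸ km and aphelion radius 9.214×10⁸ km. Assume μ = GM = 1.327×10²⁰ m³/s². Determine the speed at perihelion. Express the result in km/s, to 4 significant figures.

v ≈ 37.04 km/s

Semi-major axis a = (r_p + r_a)/2 = 5.4280×10⁸ km = 5.428×10¹¹ m.
Vis-viva: v² = μ(2/r − 1/a) = 1.327×10²⁰ × (1.218×10⁻¹¹ − 1.842×10⁻¹²) = 1.372×10⁹ m²/s².
v = 37040 m/s = 37.04 km/s.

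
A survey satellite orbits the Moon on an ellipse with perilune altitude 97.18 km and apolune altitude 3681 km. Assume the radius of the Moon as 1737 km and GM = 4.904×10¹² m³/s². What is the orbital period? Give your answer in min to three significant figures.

T ≈ 327 min

r_p = 1737 + 97.18 = 1834.2 km = 1.8342×10⁶ m.
r_a = 1737 + 3681 = 5418.0 km = 5.4180×10⁶ m.
Semi-major axis a = (r_p + r_a)/2 = (1834.2 + 5418.0)/2 = 3626.1 km = 3.626×10⁶ m.
By Kepler's third law T = 2π√(a³/μ) = 2π × 3.118×10³ = 1.959×10⁴ s.
= 326.5 min.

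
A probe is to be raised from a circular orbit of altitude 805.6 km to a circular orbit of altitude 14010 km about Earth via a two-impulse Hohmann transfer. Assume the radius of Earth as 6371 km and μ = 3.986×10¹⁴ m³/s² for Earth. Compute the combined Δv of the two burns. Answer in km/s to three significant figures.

Δv_total ≈ 2.84 km/s

r₁ = 6371 + 805.6 = 7176.6 km = 7.1766×10⁶ m.
r₂ = 6371 + 14010 = 20381 km = 2.0381×10⁷ m.
Transfer ellipse a_t = (r₁ + r₂)/2 = 1.378×10⁷ m.
At r₁: circular v_c1 = √(μ/r₁) = 7453 m/s; transfer-perigee v_p = √[μ(2/r₁ − 1/a_t)] = 9064 m/s.
Δv₁ = v_p − v_c1 = 1611 m/s.
At r₂: circular v_c2 = √(μ/r₂) = 4422 m/s; transfer-apogee v_a = √[μ(2/r₂ − 1/a_t)] = 3192 m/s.
Δv₂ = v_c2 − v_a = 1231 m/s.
Total Δv = Δv₁ + Δv₂ = 2842 m/s = 2.842 km/s.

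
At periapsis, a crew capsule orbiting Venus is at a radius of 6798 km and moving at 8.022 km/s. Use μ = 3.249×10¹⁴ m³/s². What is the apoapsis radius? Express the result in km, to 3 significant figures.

r_p = 6.798×10⁶ m.
Specific energy ε = v²/2 − μ/r = -1.562×10⁷ J/kg, so a = −μ/(2ε) = 1.040×10⁷ m.
The apsides satisfy r_p + r_a = 2a, so the apoapsis radius is 2a − r_p = 1.401×10⁷ m = 14006 km.

apoapsis radius ≈ 14000 km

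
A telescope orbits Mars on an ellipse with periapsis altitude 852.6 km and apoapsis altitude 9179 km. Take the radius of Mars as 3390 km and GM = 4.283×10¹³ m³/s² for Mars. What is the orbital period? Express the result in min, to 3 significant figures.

r_p = 3390 + 852.6 = 4242.6 km = 4.2426×10⁶ m.
r_a = 3390 + 9179 = 12569 km = 1.2569×10⁷ m.
Semi-major axis a = (r_p + r_a)/2 = (4242.6 + 12569)/2 = 8405.8 km = 8.406×10⁶ m.
By Kepler's third law T = 2π√(a³/μ) = 2π × 3.724×10³ = 2.340×10⁴ s.
= 390.0 min.

T ≈ 390 min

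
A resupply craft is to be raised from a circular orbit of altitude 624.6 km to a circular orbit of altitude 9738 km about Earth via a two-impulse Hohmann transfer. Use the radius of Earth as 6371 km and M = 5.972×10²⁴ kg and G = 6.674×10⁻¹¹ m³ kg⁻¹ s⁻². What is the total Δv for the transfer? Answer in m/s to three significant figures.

Δv_total ≈ 2470 m/s

μ = GM = 6.674×10⁻¹¹ × 5.972×10²⁴ = 3.986×10¹⁴ m³/s².
r₁ = 6371 + 624.6 = 6995.6 km = 6.9956×10⁶ m.
r₂ = 6371 + 9738 = 16109 km = 1.6109×10⁷ m.
Transfer ellipse a_t = (r₁ + r₂)/2 = 1.155×10⁷ m.
At r₁: circular v_c1 = √(μ/r₁) = 7548 m/s; transfer-perigee v_p = √[μ(2/r₁ − 1/a_t)] = 8913 m/s.
Δv₁ = v_p − v_c1 = 1365 m/s.
At r₂: circular v_c2 = √(μ/r₂) = 4974 m/s; transfer-apogee v_a = √[μ(2/r₂ − 1/a_t)] = 3871 m/s.
Δv₂ = v_c2 − v_a = 1103 m/s.
Total Δv = Δv₁ + Δv₂ = 2469 m/s.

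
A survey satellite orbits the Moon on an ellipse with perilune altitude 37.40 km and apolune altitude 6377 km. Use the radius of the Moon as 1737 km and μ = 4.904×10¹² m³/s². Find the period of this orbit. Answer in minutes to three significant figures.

T ≈ 520 minutes

r_p = 1737 + 37.40 = 1774.4 km = 1.7744×10⁶ m.
r_a = 1737 + 6377 = 8114.0 km = 8.1140×10⁶ m.
Semi-major axis a = (r_p + r_a)/2 = (1774.4 + 8114.0)/2 = 4944.2 km = 4.944×10⁶ m.
By Kepler's third law T = 2π√(a³/μ) = 2π × 4.964×10³ = 3.119×10⁴ s.
= 519.9 minutes.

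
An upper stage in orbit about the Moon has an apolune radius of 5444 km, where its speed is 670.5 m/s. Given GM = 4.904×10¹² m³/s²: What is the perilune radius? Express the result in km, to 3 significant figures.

r_a = 5.444×10⁶ m.
Specific energy ε = v²/2 − μ/r = -6.760×10⁵ J/kg, so a = −μ/(2ε) = 3.627×10⁶ m.
The apsides satisfy r_p + r_a = 2a, so the perilune radius is 2a − r_a = 1.810×10⁶ m = 1810.2 km.

perilune radius ≈ 1810 km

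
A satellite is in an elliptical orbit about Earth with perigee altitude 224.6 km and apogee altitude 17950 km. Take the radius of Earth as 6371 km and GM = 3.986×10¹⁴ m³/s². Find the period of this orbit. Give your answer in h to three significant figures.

T ≈ 5.31 h

r_p = 6371 + 224.6 = 6595.6 km = 6.5956×10⁶ m.
r_a = 6371 + 17950 = 24321 km = 2.4321×10⁷ m.
Semi-major axis a = (r_p + r_a)/2 = (6595.6 + 24321)/2 = 15458 km = 1.546×10⁷ m.
By Kepler's third law T = 2π√(a³/μ) = 2π × 3.044×10³ = 1.913×10⁴ s.
= 5.313 h.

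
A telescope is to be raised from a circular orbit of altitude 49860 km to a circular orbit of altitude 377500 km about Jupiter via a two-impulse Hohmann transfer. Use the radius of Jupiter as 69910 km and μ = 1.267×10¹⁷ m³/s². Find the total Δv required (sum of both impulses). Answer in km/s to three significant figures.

Δv_total ≈ 14.2 km/s

r₁ = 69910 + 49860 = 119770 km = 1.1977×10⁸ m.
r₂ = 69910 + 377500 = 447410 km = 4.4741×10⁸ m.
Transfer ellipse a_t = (r₁ + r₂)/2 = 2.836×10⁸ m.
At r₁: circular v_c1 = √(μ/r₁) = 32520 m/s; transfer-perijove v_p = √[μ(2/r₁ − 1/a_t)] = 40850 m/s.
Δv₁ = v_p − v_c1 = 8328 m/s.
At r₂: circular v_c2 = √(μ/r₂) = 16830 m/s; transfer-apojove v_a = √[μ(2/r₂ − 1/a_t)] = 10940 m/s.
Δv₂ = v_c2 − v_a = 5892 m/s.
Total Δv = Δv₁ + Δv₂ = 14220 m/s = 14.22 km/s.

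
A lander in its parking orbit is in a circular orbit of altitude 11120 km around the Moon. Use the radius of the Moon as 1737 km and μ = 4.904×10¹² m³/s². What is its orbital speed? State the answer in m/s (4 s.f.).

r = 1737 + 11120 = 12857 km = 1.2857×10⁷ m.
For a circular orbit v = √(μ/r) = √(4.904×10¹² / 1.286×10⁷) = √(3.814×10⁵) = 617.6 m/s.

v ≈ 617.6 m/s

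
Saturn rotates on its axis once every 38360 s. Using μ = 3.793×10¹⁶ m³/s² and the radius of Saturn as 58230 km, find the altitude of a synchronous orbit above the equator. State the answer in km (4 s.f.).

h_sync ≈ 54000 km

A synchronous orbit has period T, so by Kepler's third law a = (μT²/4π²)^(1/3).
μT²/4π² = 3.793×10¹⁶ × (3.836×10⁴)² / 39.48 = 1.414×10²⁴ m³.
a = 1.122×10⁸ m = 1.1223×10⁵ km.
Altitude h = a − R = 1.1223×10⁵ − 58230 = 54005 km.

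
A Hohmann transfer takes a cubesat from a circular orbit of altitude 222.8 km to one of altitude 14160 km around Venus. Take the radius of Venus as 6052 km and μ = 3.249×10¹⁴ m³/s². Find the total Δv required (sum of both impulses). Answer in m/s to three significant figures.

r₁ = 6052 + 222.8 = 6274.8 km = 6.2748×10⁶ m.
r₂ = 6052 + 14160 = 20212 km = 2.0212×10⁷ m.
Transfer ellipse a_t = (r₁ + r₂)/2 = 1.324×10⁷ m.
At r₁: circular v_c1 = √(μ/r₁) = 7196 m/s; transfer-periapsis v_p = √[μ(2/r₁ − 1/a_t)] = 8890 m/s.
Δv₁ = v_p − v_c1 = 1694 m/s.
At r₂: circular v_c2 = √(μ/r₂) = 4009 m/s; transfer-apoapsis v_a = √[μ(2/r₂ − 1/a_t)] = 2760 m/s.
Δv₂ = v_c2 − v_a = 1250 m/s.
Total Δv = Δv₁ + Δv₂ = 2943 m/s.

Δv_total ≈ 2940 m/s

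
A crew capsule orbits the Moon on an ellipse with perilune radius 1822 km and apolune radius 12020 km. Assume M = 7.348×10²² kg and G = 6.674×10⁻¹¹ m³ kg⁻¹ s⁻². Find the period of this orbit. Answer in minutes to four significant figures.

T ≈ 861.0 minutes

μ = GM = 6.674×10⁻¹¹ × 7.348×10²² = 4.904×10¹² m³/s².
Semi-major axis a = (r_p + r_a)/2 = (1822.0 + 12020)/2 = 6921.0 km = 6.921×10⁶ m.
By Kepler's third law T = 2π√(a³/μ) = 2π × 8.222×10³ = 5.166×10⁴ s.
= 861.0 minutes.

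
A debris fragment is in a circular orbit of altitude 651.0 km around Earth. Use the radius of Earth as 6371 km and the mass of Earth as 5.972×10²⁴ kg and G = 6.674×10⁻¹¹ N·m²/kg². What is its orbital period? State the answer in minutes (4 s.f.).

μ = GM = 6.674×10⁻¹¹ × 5.972×10²⁴ = 3.986×10¹⁴ m³/s².
r = 6371 + 651.0 = 7022.0 km = 7.0220×10⁶ m.
Kepler's third law: T = 2π√(r³/μ) = 2π√((7.022×10⁶)³ / 3.986×10¹⁴).
r³/μ = 8.687×10⁵ s², so T = 2π × 9.320×10² = 5.856×10³ s.
Converting: 5.856×10³ s ÷ 60.00 = 97.60 minutes.

T ≈ 97.60 minutes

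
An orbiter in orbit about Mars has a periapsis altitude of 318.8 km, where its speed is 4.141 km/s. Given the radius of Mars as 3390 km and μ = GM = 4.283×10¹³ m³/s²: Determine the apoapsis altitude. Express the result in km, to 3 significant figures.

apoapsis altitude ≈ 7300 km

r_p = 3390 + 318.8 = 3708.8 km = 3.709×10⁶ m.
Specific energy ε = v²/2 − μ/r = -2.974×10⁶ J/kg, so a = −μ/(2ε) = 7.200×10⁶ m.
The apsides satisfy r_p + r_a = 2a, so the apoapsis radius is 2a − r_p = 1.069×10⁷ m = 10691 km.
Apoapsis altitude = 10691 − 3390 = 7301.4 km.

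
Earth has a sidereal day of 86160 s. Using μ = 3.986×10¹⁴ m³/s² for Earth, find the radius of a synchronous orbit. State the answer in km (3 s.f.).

r_sync ≈ 42200 km

A synchronous orbit has period T, so by Kepler's third law a = (μT²/4π²)^(1/3).
μT²/4π² = 3.986×10¹⁴ × (8.616×10⁴)² / 39.48 = 7.495×10²² m³.
a = 4.216×10⁷ m = 42163 km.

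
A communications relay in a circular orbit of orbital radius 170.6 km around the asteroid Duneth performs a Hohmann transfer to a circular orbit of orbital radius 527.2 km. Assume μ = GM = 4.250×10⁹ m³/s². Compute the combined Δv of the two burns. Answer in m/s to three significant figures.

Δv_total ≈ 63.2 m/s

r₁ = 170.6 km = 1.706×10⁵ m.
r₂ = 527.2 km = 5.272×10⁵ m.
Transfer ellipse a_t = (r₁ + r₂)/2 = 3.489×10⁵ m.
At r₁: circular v_c1 = √(μ/r₁) = 157.8 m/s; transfer-periapsis v_p = √[μ(2/r₁ − 1/a_t)] = 194.0 m/s.
Δv₁ = v_p − v_c1 = 36.18 m/s.
At r₂: circular v_c2 = √(μ/r₂) = 89.79 m/s; transfer-apoapsis v_a = √[μ(2/r₂ − 1/a_t)] = 62.78 m/s.
Δv₂ = v_c2 − v_a = 27.00 m/s.
Total Δv = Δv₁ + Δv₂ = 63.18 m/s.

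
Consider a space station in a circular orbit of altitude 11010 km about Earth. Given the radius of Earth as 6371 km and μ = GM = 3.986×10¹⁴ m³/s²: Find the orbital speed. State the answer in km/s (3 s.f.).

r = 6371 + 11010 = 17381 km = 1.7381×10⁷ m.
For a circular orbit v = √(μ/r) = √(3.986×10¹⁴ / 1.738×10⁷) = √(2.293×10⁷) = 4789 m/s.
That is 4.789 km/s.

v ≈ 4.79 km/s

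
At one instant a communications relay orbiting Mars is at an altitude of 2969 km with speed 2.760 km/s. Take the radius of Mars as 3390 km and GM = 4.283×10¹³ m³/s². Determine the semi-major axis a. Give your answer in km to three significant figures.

r = 3390 + 2969 = 6359.0 km = 6.359×10⁶ m.
Vis-viva rearranged: 1/a = 2/r − v²/μ = 3.145×10⁻⁷ − 1.779×10⁻⁷ = 1.367×10⁻⁷ m⁻¹.
a = 7.318×10⁶ m = 7317.5 km.

a ≈ 7320 km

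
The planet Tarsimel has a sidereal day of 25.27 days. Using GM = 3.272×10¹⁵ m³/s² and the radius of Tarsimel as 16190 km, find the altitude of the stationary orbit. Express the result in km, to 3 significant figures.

h_sync ≈ 7.18×10⁵ km

T = 25.27 days = 2.183×10⁶ s.
A synchronous orbit has period T, so by Kepler's third law a = (μT²/4π²)^(1/3).
μT²/4π² = 3.272×10¹⁵ × (2.183×10⁶)² / 39.48 = 3.951×10²⁶ m³.
a = 7.338×10⁸ m = 7.3378×10⁵ km.
Altitude h = a − R = 7.3378×10⁵ − 16190 = 7.1759×10⁵ km.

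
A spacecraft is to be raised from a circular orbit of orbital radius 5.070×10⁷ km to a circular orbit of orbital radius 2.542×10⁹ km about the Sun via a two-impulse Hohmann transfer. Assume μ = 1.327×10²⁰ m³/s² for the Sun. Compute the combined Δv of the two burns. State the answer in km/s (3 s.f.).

Δv_total ≈ 26.3 km/s

r₁ = 5.070×10⁷ km = 5.070×10¹⁰ m.
r₂ = 2.542×10⁹ km = 2.542×10¹² m.
Transfer ellipse a_t = (r₁ + r₂)/2 = 1.296×10¹² m.
At r₁: circular v_c1 = √(μ/r₁) = 51160 m/s; transfer-perihelion v_p = √[μ(2/r₁ − 1/a_t)] = 71640 m/s.
Δv₁ = v_p − v_c1 = 20480 m/s.
At r₂: circular v_c2 = √(μ/r₂) = 7225 m/s; transfer-aphelion v_a = √[μ(2/r₂ − 1/a_t)] = 1429 m/s.
Δv₂ = v_c2 − v_a = 5796 m/s.
Total Δv = Δv₁ + Δv₂ = 26280 m/s = 26.28 km/s.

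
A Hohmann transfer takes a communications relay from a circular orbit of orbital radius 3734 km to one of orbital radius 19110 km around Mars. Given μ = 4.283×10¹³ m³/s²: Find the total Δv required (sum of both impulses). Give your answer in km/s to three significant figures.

r₁ = 3734 km = 3.734×10⁶ m.
r₂ = 19110 km = 1.911×10⁷ m.
Transfer ellipse a_t = (r₁ + r₂)/2 = 1.142×10⁷ m.
At r₁: circular v_c1 = √(μ/r₁) = 3387 m/s; transfer-periapsis v_p = √[μ(2/r₁ − 1/a_t)] = 4381 m/s.
Δv₁ = v_p − v_c1 = 993.9 m/s.
At r₂: circular v_c2 = √(μ/r₂) = 1497 m/s; transfer-apoapsis v_a = √[μ(2/r₂ − 1/a_t)] = 856.0 m/s.
Δv₂ = v_c2 − v_a = 641.1 m/s.
Total Δv = Δv₁ + Δv₂ = 1635 m/s = 1.635 km/s.

Δv_total ≈ 1.64 km/s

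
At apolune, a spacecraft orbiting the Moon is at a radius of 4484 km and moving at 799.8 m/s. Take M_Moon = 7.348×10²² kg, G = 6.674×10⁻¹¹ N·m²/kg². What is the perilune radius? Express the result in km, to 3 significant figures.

μ = GM = 6.674×10⁻¹¹ × 7.348×10²² = 4.904×10¹² m³/s².
r_a = 4.484×10⁶ m.
Specific energy ε = v²/2 − μ/r = -7.738×10⁵ J/kg, so a = −μ/(2ε) = 3.169×10⁶ m.
The apsides satisfy r_p + r_a = 2a, so the perilune radius is 2a − r_a = 1.853×10⁶ m = 1853.3 km.

perilune radius ≈ 1850 km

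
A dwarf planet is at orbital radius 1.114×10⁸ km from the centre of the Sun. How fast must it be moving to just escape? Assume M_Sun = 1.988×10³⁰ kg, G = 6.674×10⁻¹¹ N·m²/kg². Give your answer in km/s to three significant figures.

μ = GM = 6.674×10⁻¹¹ × 1.988×10³⁰ = 1.327×10²⁰ m³/s².
r = 1.114×10⁸ km = 1.114×10¹¹ m.
Escape speed v_esc = √(2μ/r) = √(2 × 1.327×10²⁰ / 1.114×10¹¹) = √(2.382×10⁹) = 48810 m/s.
= 48.81 km/s.

v_esc ≈ 48.8 km/s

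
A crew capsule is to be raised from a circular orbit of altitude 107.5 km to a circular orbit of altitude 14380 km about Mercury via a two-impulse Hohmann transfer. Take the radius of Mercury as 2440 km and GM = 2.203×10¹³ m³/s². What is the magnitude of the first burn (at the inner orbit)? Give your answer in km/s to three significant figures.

r₁ = 2440 + 107.5 = 2547.5 km = 2.5475×10⁶ m.
r₂ = 2440 + 14380 = 16820 km = 1.6820×10⁷ m.
Transfer ellipse a_t = (r₁ + r₂)/2 = 9.684×10⁶ m.
At r₁: circular v_c1 = √(μ/r₁) = 2941 m/s; transfer-periherm v_p = √[μ(2/r₁ − 1/a_t)] = 3876 m/s.
Δv₁ = v_p − v_c1 = 934.9 m/s.
= 0.9349 km/s.

Δv ≈ 0.935 km/s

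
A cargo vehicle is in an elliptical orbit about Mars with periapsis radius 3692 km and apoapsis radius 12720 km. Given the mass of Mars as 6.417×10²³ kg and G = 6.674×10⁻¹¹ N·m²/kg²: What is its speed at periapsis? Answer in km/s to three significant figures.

v ≈ 4.24 km/s

μ = GM = 6.674×10⁻¹¹ × 6.417×10²³ = 4.283×10¹³ m³/s².
Semi-major axis a = (r_p + r_a)/2 = 8206.0 km = 8.206×10⁶ m.
Vis-viva: v² = μ(2/r − 1/a) = 4.283×10¹³ × (5.417×10⁻⁷ − 1.219×10⁻⁷) = 1.798×10⁷ m²/s².
v = 4240 m/s = 4.240 km/s.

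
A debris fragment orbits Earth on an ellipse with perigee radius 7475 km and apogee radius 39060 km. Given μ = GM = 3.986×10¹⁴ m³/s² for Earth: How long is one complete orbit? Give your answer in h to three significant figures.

T ≈ 9.81 h

Semi-major axis a = (r_p + r_a)/2 = (7475.0 + 39060)/2 = 23268 km = 2.327×10⁷ m.
By Kepler's third law T = 2π√(a³/μ) = 2π × 5.622×10³ = 3.532×10⁴ s.
= 9.811 h.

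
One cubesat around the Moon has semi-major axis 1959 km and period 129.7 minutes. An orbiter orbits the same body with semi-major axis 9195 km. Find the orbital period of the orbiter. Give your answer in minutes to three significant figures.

T₂ ≈ 1320 minutes

Kepler's third law: T² ∝ a³, so T₂ = T₁ (a₂/a₁)^(3/2).
a₂/a₁ = 4.694, (a₂/a₁)^(3/2) = 10.17.
T₂ = 129.7 × 10.17 = 1319 minutes.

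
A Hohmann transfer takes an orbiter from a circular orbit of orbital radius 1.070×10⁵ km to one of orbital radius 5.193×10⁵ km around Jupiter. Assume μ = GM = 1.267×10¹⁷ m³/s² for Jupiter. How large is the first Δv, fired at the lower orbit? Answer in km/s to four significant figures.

Δv ≈ 9.902 km/s

r₁ = 1.070×10⁵ km = 1.070×10⁸ m.
r₂ = 5.193×10⁵ km = 5.193×10⁸ m.
Transfer ellipse a_t = (r₁ + r₂)/2 = 3.132×10⁸ m.
At r₁: circular v_c1 = √(μ/r₁) = 34410 m/s; transfer-perijove v_p = √[μ(2/r₁ − 1/a_t)] = 44310 m/s.
Δv₁ = v_p − v_c1 = 9902 m/s.
= 9.902 km/s.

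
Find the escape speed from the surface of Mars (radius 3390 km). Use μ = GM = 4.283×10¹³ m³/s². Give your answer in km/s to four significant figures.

v_esc ≈ 5.027 km/s

r = R = 3.390×10⁶ m.
Escape speed v_esc = √(2μ/r) = √(2 × 4.283×10¹³ / 3.390×10⁶) = √(2.527×10⁷) = 5027 m/s.
= 5.027 km/s.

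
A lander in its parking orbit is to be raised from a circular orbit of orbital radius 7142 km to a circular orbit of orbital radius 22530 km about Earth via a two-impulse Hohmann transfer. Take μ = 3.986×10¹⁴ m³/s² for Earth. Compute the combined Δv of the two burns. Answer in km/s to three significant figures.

Δv_total ≈ 3.02 km/s

r₁ = 7142 km = 7.142×10⁶ m.
r₂ = 22530 km = 2.253×10⁷ m.
Transfer ellipse a_t = (r₁ + r₂)/2 = 1.484×10⁷ m.
At r₁: circular v_c1 = √(μ/r₁) = 7471 m/s; transfer-perigee v_p = √[μ(2/r₁ − 1/a_t)] = 9206 m/s.
Δv₁ = v_p − v_c1 = 1736 m/s.
At r₂: circular v_c2 = √(μ/r₂) = 4206 m/s; transfer-apogee v_a = √[μ(2/r₂ − 1/a_t)] = 2918 m/s.
Δv₂ = v_c2 − v_a = 1288 m/s.
Total Δv = Δv₁ + Δv₂ = 3023 m/s = 3.023 km/s.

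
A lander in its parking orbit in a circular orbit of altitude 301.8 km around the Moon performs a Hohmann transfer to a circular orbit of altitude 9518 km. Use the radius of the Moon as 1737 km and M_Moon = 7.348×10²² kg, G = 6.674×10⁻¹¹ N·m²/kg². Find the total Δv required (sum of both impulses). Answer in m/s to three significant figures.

Δv_total ≈ 762 m/s

μ = GM = 6.674×10⁻¹¹ × 7.348×10²² = 4.904×10¹² m³/s².
r₁ = 1737 + 301.8 = 2038.8 km = 2.0388×10⁶ m.
r₂ = 1737 + 9518 = 11255 km = 1.1255×10⁷ m.
Transfer ellipse a_t = (r₁ + r₂)/2 = 6.647×10⁶ m.
At r₁: circular v_c1 = √(μ/r₁) = 1551 m/s; transfer-perilune v_p = √[μ(2/r₁ − 1/a_t)] = 2018 m/s.
Δv₁ = v_p − v_c1 = 467.2 m/s.
At r₂: circular v_c2 = √(μ/r₂) = 660.1 m/s; transfer-apolune v_a = √[μ(2/r₂ − 1/a_t)] = 365.6 m/s.
Δv₂ = v_c2 − v_a = 294.5 m/s.
Total Δv = Δv₁ + Δv₂ = 761.7 m/s.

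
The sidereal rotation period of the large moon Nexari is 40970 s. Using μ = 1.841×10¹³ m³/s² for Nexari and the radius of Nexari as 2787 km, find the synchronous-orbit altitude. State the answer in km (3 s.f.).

A synchronous orbit has period T, so by Kepler's third law a = (μT²/4π²)^(1/3).
μT²/4π² = 1.841×10¹³ × (4.097×10⁴)² / 39.48 = 7.828×10²⁰ m³.
a = 9.216×10⁶ m = 9216.0 km.
Altitude h = a − R = 9216.0 − 2787 = 6429.0 km.

h_sync ≈ 6430 km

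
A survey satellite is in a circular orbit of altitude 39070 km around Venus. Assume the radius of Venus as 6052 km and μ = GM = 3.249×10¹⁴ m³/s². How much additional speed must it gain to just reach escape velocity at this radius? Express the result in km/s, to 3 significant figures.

Δv ≈ 1.11 km/s

r = 6052 + 39070 = 45122 km = 4.5122×10⁷ m.
Circular speed v_c = √(μ/r) = 2683 m/s.
Escape speed v_esc = √(2μ/r) = √2 × v_c = 3795 m/s.
Δv = v_esc − v_c = 1111 m/s = 1.111 km/s.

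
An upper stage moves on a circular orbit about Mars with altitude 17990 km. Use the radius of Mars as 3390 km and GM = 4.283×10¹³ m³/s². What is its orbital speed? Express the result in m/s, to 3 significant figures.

v ≈ 1420 m/s

r = 3390 + 17990 = 21380 km = 2.1380×10⁷ m.
For a circular orbit v = √(μ/r) = √(4.283×10¹³ / 2.138×10⁷) = √(2.003×10⁶) = 1415 m/s.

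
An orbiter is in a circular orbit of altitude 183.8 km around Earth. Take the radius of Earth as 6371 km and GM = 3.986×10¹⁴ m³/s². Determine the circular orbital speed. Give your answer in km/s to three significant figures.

r = 6371 + 183.8 = 6554.8 km = 6.5548×10⁶ m.
For a circular orbit v = √(μ/r) = √(3.986×10¹⁴ / 6.555×10⁶) = √(6.081×10⁷) = 7798 m/s.
That is 7.798 km/s.

v ≈ 7.80 km/s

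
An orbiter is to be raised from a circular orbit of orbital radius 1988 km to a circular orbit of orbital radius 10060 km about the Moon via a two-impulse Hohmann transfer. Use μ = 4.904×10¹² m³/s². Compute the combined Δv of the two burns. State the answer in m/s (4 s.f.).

Δv_total ≈ 756.2 m/s

r₁ = 1988 km = 1.988×10⁶ m.
r₂ = 10060 km = 1.006×10⁷ m.
Transfer ellipse a_t = (r₁ + r₂)/2 = 6.024×10⁶ m.
At r₁: circular v_c1 = √(μ/r₁) = 1571 m/s; transfer-perilune v_p = √[μ(2/r₁ − 1/a_t)] = 2030 m/s.
Δv₁ = v_p − v_c1 = 459.1 m/s.
At r₂: circular v_c2 = √(μ/r₂) = 698.2 m/s; transfer-apolune v_a = √[μ(2/r₂ − 1/a_t)] = 401.1 m/s.
Δv₂ = v_c2 − v_a = 297.1 m/s.
Total Δv = Δv₁ + Δv₂ = 756.2 m/s.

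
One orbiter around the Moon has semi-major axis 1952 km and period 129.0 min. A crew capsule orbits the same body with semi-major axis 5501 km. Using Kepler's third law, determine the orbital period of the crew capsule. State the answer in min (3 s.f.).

Kepler's third law: T² ∝ a³, so T₂ = T₁ (a₂/a₁)^(3/2).
a₂/a₁ = 2.818, (a₂/a₁)^(3/2) = 4.731.
T₂ = 129.0 × 4.731 = 610.3 min.

T₂ ≈ 610 min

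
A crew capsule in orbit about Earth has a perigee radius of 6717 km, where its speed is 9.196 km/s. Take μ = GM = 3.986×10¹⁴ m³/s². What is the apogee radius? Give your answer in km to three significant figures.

apogee radius ≈ 16600 km

r_p = 6.717×10⁶ m.
Specific energy ε = v²/2 − μ/r = -1.706×10⁷ J/kg, so a = −μ/(2ε) = 1.168×10⁷ m.
The apsides satisfy r_p + r_a = 2a, so the apogee radius is 2a − r_p = 1.665×10⁷ m = 16649 km.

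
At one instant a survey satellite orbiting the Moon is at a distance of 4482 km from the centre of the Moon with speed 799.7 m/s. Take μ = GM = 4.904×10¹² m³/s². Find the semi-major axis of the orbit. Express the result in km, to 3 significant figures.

r = 4.482×10⁶ m.
Specific orbital energy ε = v²/2 − μ/r = (799.7)²/2 − 4.904×10¹²/4.482×10⁶ = -7.744×10⁵ J/kg.
Since ε = −μ/(2a), a = −μ/(2ε) = 3.166×10⁶ m = 3166.3 km.

a ≈ 3170 km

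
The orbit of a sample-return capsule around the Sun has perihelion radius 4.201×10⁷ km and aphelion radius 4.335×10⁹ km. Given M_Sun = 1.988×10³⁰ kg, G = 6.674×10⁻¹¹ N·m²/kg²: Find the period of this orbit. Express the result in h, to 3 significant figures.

T ≈ 491000 h

μ = GM = 6.674×10⁻¹¹ × 1.988×10³⁰ = 1.327×10²⁰ m³/s².
Semi-major axis a = (r_p + r_a)/2 = (4.2010×10⁷ + 4.3350×10⁹)/2 = 2.1885×10⁹ km = 2.189×10¹² m.
By Kepler's third law T = 2π√(a³/μ) = 2π × 2.811×10⁸ = 1.766×10⁹ s.
= 4.906×10⁵ h.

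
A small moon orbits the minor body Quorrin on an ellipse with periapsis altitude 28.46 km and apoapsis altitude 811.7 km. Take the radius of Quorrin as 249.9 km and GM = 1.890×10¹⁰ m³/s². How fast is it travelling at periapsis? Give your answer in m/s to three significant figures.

v ≈ 328 m/s

r_p = 249.9 + 28.46 = 278.36 km = 2.7836×10⁵ m.
r_a = 249.9 + 811.7 = 1061.6 km = 1.0616×10⁶ m.
Semi-major axis a = (r_p + r_a)/2 = 669.98 km = 6.700×10⁵ m.
Vis-viva: v² = μ(2/r − 1/a) = 1.890×10¹⁰ × (7.185×10⁻⁶ − 1.493×10⁻⁶) = 1.076×10⁵ m²/s².
v = 328.0 m/s.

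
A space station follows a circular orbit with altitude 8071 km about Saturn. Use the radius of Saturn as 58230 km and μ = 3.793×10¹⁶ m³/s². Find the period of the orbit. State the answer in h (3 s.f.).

T ≈ 4.84 h

r = 58230 + 8071 = 66301 km = 6.6301×10⁷ m.
Kepler's third law: T = 2π√(r³/μ) = 2π√((6.630×10⁷)³ / 3.793×10¹⁶).
r³/μ = 7.684×10⁶ s², so T = 2π × 2.772×10³ = 1.742×10⁴ s.
Converting: 1.742×10⁴ s ÷ 3600 = 4.838 h.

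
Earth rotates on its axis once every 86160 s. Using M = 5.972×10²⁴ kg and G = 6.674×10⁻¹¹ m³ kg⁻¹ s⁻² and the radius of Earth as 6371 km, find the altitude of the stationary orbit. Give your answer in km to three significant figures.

h_sync ≈ 35800 km

μ = GM = 6.674×10⁻¹¹ × 5.972×10²⁴ = 3.986×10¹⁴ m³/s².
A synchronous orbit has period T, so by Kepler's third law a = (μT²/4π²)^(1/3).
μT²/4π² = 3.986×10¹⁴ × (8.616×10⁴)² / 39.48 = 7.495×10²² m³.
a = 4.216×10⁷ m = 42162 km.
Altitude h = a − R = 42162 − 6371 = 35791 km.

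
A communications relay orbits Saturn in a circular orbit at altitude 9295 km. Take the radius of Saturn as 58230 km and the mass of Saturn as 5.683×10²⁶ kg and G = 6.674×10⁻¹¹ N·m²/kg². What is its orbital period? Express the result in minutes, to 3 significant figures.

T ≈ 298 minutes

μ = GM = 6.674×10⁻¹¹ × 5.683×10²⁶ = 3.793×10¹⁶ m³/s².
r = 58230 + 9295 = 67525 km = 6.7525×10⁷ m.
Kepler's third law: T = 2π√(r³/μ) = 2π√((6.752×10⁷)³ / 3.793×10¹⁶).
r³/μ = 8.118×10⁶ s², so T = 2π × 2.849×10³ = 1.790×10⁴ s.
Converting: 1.790×10⁴ s ÷ 60.00 = 298.4 minutes.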